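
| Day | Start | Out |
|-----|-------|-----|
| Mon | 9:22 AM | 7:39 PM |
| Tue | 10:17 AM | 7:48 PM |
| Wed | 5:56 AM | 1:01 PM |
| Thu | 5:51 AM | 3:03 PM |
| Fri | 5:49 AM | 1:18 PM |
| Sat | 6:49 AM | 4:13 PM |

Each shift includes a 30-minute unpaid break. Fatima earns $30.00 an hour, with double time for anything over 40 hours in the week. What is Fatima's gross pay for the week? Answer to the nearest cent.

Mon: 9:22 AM–7:39 PM = 10 h 17 min; less 30 min break → 9 h 47 min
Tue: 10:17 AM–7:48 PM = 9 h 31 min; less 30 min break → 9 h 1 min
Wed: 5:56 AM–1:01 PM = 7 h 5 min; less 30 min break → 6 h 35 min
Thu: 5:51 AM–3:03 PM = 9 h 12 min; less 30 min break → 8 h 42 min
Fri: 5:49 AM–1:18 PM = 7 h 29 min; less 30 min break → 6 h 59 min
Sat: 6:49 AM–4:13 PM = 9 h 24 min; less 30 min break → 8 h 54 min
Total worked: 49 h 58 min = 2998 min.
Regular 40 h 0 min = 2400 min at $30.00/h; overtime 9 h 58 min = 598 min at $60.00/h.
Pay = (2400 × $30.00 + 598 × $60.00) ÷ 60 = $1798.00.

$1798.00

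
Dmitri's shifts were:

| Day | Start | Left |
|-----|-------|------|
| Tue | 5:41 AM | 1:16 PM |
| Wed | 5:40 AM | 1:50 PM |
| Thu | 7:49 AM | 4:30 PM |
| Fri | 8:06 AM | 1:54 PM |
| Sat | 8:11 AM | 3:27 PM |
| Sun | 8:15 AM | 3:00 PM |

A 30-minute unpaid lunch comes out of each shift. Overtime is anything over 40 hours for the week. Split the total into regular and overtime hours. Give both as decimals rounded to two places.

Tue: 5:41 AM–1:16 PM = 7 h 35 min; less 30 min break → 7 h 5 min
Wed: 5:40 AM–1:50 PM = 8 h 10 min; less 30 min break → 7 h 40 min
Thu: 7:49 AM–4:30 PM = 8 h 41 min; less 30 min break → 8 h 11 min
Fri: 8:06 AM–1:54 PM = 5 h 48 min; less 30 min break → 5 h 18 min
Sat: 8:11 AM–3:27 PM = 7 h 16 min; less 30 min break → 6 h 46 min
Sun: 8:15 AM–3:00 PM = 6 h 45 min; less 30 min break → 6 h 15 min
Total worked: 41 h 15 min = 41.25 h.
Threshold 40 h → overtime 1 h 15 min, regular 40 h 0 min.

Regular 40.00 hours, overtime 1.25 hours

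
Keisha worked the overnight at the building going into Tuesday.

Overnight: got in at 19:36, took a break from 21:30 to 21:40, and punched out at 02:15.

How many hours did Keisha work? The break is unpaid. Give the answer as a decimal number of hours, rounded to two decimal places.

Overnight: 19:36 → midnight = 4 h 24 min; midnight → 02:15 = 2 h 15 min; span 6 h 39 min; less 10 min break → 6 h 29 min

6.48 hours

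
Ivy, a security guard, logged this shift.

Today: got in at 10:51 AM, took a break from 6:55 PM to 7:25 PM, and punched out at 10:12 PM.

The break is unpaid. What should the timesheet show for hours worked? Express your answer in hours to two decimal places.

Today: 10:51 AM–10:12 PM = 11 h 21 min; less 30 min break → 10 h 51 min

10.85 hours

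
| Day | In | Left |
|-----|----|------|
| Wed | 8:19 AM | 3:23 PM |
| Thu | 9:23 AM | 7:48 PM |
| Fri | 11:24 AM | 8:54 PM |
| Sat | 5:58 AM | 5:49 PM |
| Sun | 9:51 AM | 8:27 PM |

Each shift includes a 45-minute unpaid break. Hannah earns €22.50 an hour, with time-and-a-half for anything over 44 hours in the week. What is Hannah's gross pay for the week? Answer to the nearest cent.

€1046.81

Wed: 8:19 AM–3:23 PM = 7 h 4 min; less 45 min break → 6 h 19 min
Thu: 9:23 AM–7:48 PM = 10 h 25 min; less 45 min break → 9 h 40 min
Fri: 11:24 AM–8:54 PM = 9 h 30 min; less 45 min break → 8 h 45 min
Sat: 5:58 AM–5:49 PM = 11 h 51 min; less 45 min break → 11 h 6 min
Sun: 9:51 AM–8:27 PM = 10 h 36 min; less 45 min break → 9 h 51 min
Total worked: 45 h 41 min = 2741 min.
Regular 44 h 0 min = 2640 min at €22.50/h; overtime 1 h 41 min = 101 min at €33.75/h.
Pay = (2640 × €22.50 + 101 × €33.75) ÷ 60 = €1046.81.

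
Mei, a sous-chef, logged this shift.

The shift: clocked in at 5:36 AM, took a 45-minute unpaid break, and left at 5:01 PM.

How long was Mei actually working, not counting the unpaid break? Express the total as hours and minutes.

10 h 40 min

The shift: 5:36 AM–5:01 PM = 11 h 25 min; less 45 min break → 10 h 40 min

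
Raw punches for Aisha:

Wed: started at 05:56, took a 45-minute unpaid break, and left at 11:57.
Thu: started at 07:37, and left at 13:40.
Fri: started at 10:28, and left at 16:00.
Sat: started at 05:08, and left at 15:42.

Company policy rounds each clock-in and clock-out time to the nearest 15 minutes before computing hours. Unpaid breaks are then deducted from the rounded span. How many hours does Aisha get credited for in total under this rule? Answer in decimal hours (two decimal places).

Wed: in 05:56→06:00, out 11:57→12:00; 6 h 0 min − 45 min = 5 h 15 min
Thu: in 07:37→07:30, out 13:40→13:45; 6 h 15 min
Fri: in 10:28→10:30, out 16:00→16:00; 5 h 30 min
Sat: in 05:08→05:15, out 15:42→15:45; 10 h 30 min
Total credited: 27 h 30 min.

27.50 hours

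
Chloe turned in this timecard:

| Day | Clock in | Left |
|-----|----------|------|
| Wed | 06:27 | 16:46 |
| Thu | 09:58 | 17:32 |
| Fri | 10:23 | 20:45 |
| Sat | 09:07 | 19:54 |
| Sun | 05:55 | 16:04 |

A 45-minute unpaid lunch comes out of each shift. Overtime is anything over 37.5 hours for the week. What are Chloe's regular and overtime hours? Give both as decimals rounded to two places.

Wed: 06:27–16:46 = 10 h 19 min; less 45 min break → 9 h 34 min
Thu: 09:58–17:32 = 7 h 34 min; less 45 min break → 6 h 49 min
Fri: 10:23–20:45 = 10 h 22 min; less 45 min break → 9 h 37 min
Sat: 09:07–19:54 = 10 h 47 min; less 45 min break → 10 h 2 min
Sun: 05:55–16:04 = 10 h 9 min; less 45 min break → 9 h 24 min
Total worked: 45 h 26 min = 45.43 h.
Threshold 37.5 h → overtime 7 h 56 min, regular 37 h 30 min.

Regular 37.50 hours, overtime 7.93 hours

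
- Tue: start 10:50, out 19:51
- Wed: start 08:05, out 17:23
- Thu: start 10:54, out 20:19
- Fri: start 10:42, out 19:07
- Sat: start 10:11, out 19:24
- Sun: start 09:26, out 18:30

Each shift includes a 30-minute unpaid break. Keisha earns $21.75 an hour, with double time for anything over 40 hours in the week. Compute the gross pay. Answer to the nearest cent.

$1367.35

Tue: 10:50–19:51 = 9 h 1 min; less 30 min break → 8 h 31 min
Wed: 08:05–17:23 = 9 h 18 min; less 30 min break → 8 h 48 min
Thu: 10:54–20:19 = 9 h 25 min; less 30 min break → 8 h 55 min
Fri: 10:42–19:07 = 8 h 25 min; less 30 min break → 7 h 55 min
Sat: 10:11–19:24 = 9 h 13 min; less 30 min break → 8 h 43 min
Sun: 09:26–18:30 = 9 h 4 min; less 30 min break → 8 h 34 min
Total worked: 51 h 26 min = 3086 min.
Regular 40 h 0 min = 2400 min at $21.75/h; overtime 11 h 26 min = 686 min at $43.50/h.
Pay = (2400 × $21.75 + 686 × $43.50) ÷ 60 = $1367.35.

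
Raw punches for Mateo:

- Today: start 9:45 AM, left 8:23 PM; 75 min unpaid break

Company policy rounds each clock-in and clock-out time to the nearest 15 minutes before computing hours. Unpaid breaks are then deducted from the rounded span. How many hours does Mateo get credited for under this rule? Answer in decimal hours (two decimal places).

Today: in 9:45 AM→9:45 AM, out 8:23 PM→8:30 PM; 10 h 45 min − 75 min = 9 h 30 min

9.50 hours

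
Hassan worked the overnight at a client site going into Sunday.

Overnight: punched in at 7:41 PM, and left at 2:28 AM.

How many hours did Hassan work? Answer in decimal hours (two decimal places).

6.78 hours

Overnight: 7:41 PM → midnight = 4 h 19 min; midnight → 2:28 AM = 2 h 28 min; span 6 h 47 min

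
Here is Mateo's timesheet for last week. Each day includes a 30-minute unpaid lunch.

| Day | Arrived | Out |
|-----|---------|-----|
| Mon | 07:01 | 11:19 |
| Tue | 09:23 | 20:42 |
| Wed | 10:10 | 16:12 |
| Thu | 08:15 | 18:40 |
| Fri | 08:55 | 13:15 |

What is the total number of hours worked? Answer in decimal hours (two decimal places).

33.90 hours

Mon: 07:01–11:19 = 4 h 18 min; less 30 min break → 3 h 48 min
Tue: 09:23–20:42 = 11 h 19 min; less 30 min break → 10 h 49 min
Wed: 10:10–16:12 = 6 h 2 min; less 30 min break → 5 h 32 min
Thu: 08:15–18:40 = 10 h 25 min; less 30 min break → 9 h 55 min
Fri: 08:55–13:15 = 4 h 20 min; less 30 min break → 3 h 50 min
Total: 3 h 48 min + 10 h 49 min + 5 h 32 min + 9 h 55 min + 3 h 50 min = 33 h 54 min.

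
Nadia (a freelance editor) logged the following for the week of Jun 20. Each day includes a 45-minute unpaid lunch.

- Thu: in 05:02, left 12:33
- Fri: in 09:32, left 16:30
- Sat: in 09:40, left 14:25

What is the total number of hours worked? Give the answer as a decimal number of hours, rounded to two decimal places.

Thu: 05:02–12:33 = 7 h 31 min; less 45 min break → 6 h 46 min
Fri: 09:32–16:30 = 6 h 58 min; less 45 min break → 6 h 13 min
Sat: 09:40–14:25 = 4 h 45 min; less 45 min break → 4 h 0 min
Total: 6 h 46 min + 6 h 13 min + 4 h 0 min = 16 h 59 min.

16.98 hours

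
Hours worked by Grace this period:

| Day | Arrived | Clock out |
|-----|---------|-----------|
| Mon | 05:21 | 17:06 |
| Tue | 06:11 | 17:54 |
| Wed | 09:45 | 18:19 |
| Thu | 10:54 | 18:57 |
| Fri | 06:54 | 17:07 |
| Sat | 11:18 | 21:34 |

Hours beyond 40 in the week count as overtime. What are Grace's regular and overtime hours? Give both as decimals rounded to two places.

Regular 40.00 hours, overtime 20.57 hours

Mon: 05:21–17:06 = 11 h 45 min
Tue: 06:11–17:54 = 11 h 43 min
Wed: 09:45–18:19 = 8 h 34 min
Thu: 10:54–18:57 = 8 h 3 min
Fri: 06:54–17:07 = 10 h 13 min
Sat: 11:18–21:34 = 10 h 16 min
Total worked: 60 h 34 min = 60.57 h.
Threshold 40 h → overtime 20 h 34 min, regular 40 h 0 min.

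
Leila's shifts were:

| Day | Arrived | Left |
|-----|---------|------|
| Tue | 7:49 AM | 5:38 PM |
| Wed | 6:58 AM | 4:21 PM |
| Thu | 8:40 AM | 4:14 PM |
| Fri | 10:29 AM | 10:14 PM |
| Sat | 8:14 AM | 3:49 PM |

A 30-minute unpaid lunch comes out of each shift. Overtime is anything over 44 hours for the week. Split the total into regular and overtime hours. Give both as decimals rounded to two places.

Tue: 7:49 AM–5:38 PM = 9 h 49 min; less 30 min break → 9 h 19 min
Wed: 6:58 AM–4:21 PM = 9 h 23 min; less 30 min break → 8 h 53 min
Thu: 8:40 AM–4:14 PM = 7 h 34 min; less 30 min break → 7 h 4 min
Fri: 10:29 AM–10:14 PM = 11 h 45 min; less 30 min break → 11 h 15 min
Sat: 8:14 AM–3:49 PM = 7 h 35 min; less 30 min break → 7 h 5 min
Total worked: 43 h 36 min = 43.60 h.
Threshold 44 h → overtime 0 h 0 min, regular 43 h 36 min.

Regular 43.60 hours, overtime 0.00 hours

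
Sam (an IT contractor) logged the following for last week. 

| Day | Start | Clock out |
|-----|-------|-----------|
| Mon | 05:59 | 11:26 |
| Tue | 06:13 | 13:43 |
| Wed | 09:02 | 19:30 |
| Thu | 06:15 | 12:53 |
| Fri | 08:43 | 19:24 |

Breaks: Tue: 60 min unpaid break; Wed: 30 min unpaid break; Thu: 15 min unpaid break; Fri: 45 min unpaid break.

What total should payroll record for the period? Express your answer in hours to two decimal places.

Mon: 05:59–11:26 = 5 h 27 min
Tue: 06:13–13:43 = 7 h 30 min; less 60 min break → 6 h 30 min
Wed: 09:02–19:30 = 10 h 28 min; less 30 min break → 9 h 58 min
Thu: 06:15–12:53 = 6 h 38 min; less 15 min break → 6 h 23 min
Fri: 08:43–19:24 = 10 h 41 min; less 45 min break → 9 h 56 min
Total: 5 h 27 min + 6 h 30 min + 9 h 58 min + 6 h 23 min + 9 h 56 min = 38 h 14 min.

38.23 hours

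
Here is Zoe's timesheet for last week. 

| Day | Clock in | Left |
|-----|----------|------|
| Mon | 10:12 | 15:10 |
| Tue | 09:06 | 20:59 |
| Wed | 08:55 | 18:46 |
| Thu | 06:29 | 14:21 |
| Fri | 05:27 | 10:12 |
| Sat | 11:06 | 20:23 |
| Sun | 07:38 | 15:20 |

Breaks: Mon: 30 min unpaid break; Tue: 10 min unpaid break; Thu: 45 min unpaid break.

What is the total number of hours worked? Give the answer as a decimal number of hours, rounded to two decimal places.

54.88 hours

Mon: 10:12–15:10 = 4 h 58 min; less 30 min break → 4 h 28 min
Tue: 09:06–20:59 = 11 h 53 min; less 10 min break → 11 h 43 min
Wed: 08:55–18:46 = 9 h 51 min
Thu: 06:29–14:21 = 7 h 52 min; less 45 min break → 7 h 7 min
Fri: 05:27–10:12 = 4 h 45 min
Sat: 11:06–20:23 = 9 h 17 min
Sun: 07:38–15:20 = 7 h 42 min
Total: 4 h 28 min + 11 h 43 min + 9 h 51 min + 7 h 7 min + 4 h 45 min + 9 h 17 min + 7 h 42 min = 54 h 53 min.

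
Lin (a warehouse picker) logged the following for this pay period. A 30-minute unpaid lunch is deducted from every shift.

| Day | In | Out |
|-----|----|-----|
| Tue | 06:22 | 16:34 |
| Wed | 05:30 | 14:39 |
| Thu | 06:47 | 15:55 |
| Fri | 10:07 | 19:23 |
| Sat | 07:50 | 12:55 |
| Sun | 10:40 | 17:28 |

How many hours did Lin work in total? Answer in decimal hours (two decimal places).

46.63 hours

Tue: 06:22–16:34 = 10 h 12 min; less 30 min break → 9 h 42 min
Wed: 05:30–14:39 = 9 h 9 min; less 30 min break → 8 h 39 min
Thu: 06:47–15:55 = 9 h 8 min; less 30 min break → 8 h 38 min
Fri: 10:07–19:23 = 9 h 16 min; less 30 min break → 8 h 46 min
Sat: 07:50–12:55 = 5 h 5 min; less 30 min break → 4 h 35 min
Sun: 10:40–17:28 = 6 h 48 min; less 30 min break → 6 h 18 min
Total: 9 h 42 min + 8 h 39 min + 8 h 38 min + 8 h 46 min + 4 h 35 min + 6 h 18 min = 46 h 38 min.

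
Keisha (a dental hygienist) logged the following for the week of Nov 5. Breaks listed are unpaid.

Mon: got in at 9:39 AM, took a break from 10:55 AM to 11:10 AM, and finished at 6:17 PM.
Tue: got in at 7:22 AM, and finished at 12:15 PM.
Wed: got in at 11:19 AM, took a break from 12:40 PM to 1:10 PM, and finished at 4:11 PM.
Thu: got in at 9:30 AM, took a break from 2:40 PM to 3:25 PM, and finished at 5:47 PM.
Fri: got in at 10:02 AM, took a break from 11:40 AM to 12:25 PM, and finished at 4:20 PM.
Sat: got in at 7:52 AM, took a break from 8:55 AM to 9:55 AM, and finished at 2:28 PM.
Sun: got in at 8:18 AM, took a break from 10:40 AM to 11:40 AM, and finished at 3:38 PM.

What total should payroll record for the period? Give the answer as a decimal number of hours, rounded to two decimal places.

Mon: 9:39 AM–6:17 PM = 8 h 38 min; less 15 min break → 8 h 23 min
Tue: 7:22 AM–12:15 PM = 4 h 53 min
Wed: 11:19 AM–4:11 PM = 4 h 52 min; less 30 min break → 4 h 22 min
Thu: 9:30 AM–5:47 PM = 8 h 17 min; less 45 min break → 7 h 32 min
Fri: 10:02 AM–4:20 PM = 6 h 18 min; less 45 min break → 5 h 33 min
Sat: 7:52 AM–2:28 PM = 6 h 36 min; less 60 min break → 5 h 36 min
Sun: 8:18 AM–3:38 PM = 7 h 20 min; less 60 min break → 6 h 20 min
Total: 8 h 23 min + 4 h 53 min + 4 h 22 min + 7 h 32 min + 5 h 33 min + 5 h 36 min + 6 h 20 min = 42 h 39 min.

42.65 hours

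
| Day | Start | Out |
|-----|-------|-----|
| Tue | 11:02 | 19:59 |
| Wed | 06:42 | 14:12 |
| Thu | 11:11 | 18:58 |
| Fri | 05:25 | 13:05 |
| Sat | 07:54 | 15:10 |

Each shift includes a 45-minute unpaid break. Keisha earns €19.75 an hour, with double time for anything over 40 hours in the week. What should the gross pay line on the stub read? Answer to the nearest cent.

€699.48

Tue: 11:02–19:59 = 8 h 57 min; less 45 min break → 8 h 12 min
Wed: 06:42–14:12 = 7 h 30 min; less 45 min break → 6 h 45 min
Thu: 11:11–18:58 = 7 h 47 min; less 45 min break → 7 h 2 min
Fri: 05:25–13:05 = 7 h 40 min; less 45 min break → 6 h 55 min
Sat: 07:54–15:10 = 7 h 16 min; less 45 min break → 6 h 31 min
Total worked: 35 h 25 min = 2125 min.
Regular 35 h 25 min = 2125 min at €19.75/h; overtime 0 h 0 min = 0 min at €39.50/h.
Pay = (2125 × €19.75 + 0 × €39.50) ÷ 60 = €699.48.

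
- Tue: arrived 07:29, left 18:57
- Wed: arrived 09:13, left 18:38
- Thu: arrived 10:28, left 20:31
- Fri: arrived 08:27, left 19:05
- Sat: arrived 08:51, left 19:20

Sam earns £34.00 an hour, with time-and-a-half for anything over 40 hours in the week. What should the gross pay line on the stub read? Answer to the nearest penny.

Tue: 07:29–18:57 = 11 h 28 min
Wed: 09:13–18:38 = 9 h 25 min
Thu: 10:28–20:31 = 10 h 3 min
Fri: 08:27–19:05 = 10 h 38 min
Sat: 08:51–19:20 = 10 h 29 min
Total worked: 52 h 3 min = 3123 min.
Regular 40 h 0 min = 2400 min at £34.00/h; overtime 12 h 3 min = 723 min at £51.00/h.
Pay = (2400 × £34.00 + 723 × £51.00) ÷ 60 = £1974.55.

£1974.55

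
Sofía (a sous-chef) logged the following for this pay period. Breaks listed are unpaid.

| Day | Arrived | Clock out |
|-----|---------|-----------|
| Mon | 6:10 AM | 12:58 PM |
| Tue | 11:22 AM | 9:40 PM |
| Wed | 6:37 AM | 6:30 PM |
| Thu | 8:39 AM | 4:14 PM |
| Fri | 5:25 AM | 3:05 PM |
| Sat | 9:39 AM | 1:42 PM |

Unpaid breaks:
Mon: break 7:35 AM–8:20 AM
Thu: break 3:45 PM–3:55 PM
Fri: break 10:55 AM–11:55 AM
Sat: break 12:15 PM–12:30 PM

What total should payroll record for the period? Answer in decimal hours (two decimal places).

Mon: 6:10 AM–12:58 PM = 6 h 48 min; less 45 min break → 6 h 3 min
Tue: 11:22 AM–9:40 PM = 10 h 18 min
Wed: 6:37 AM–6:30 PM = 11 h 53 min
Thu: 8:39 AM–4:14 PM = 7 h 35 min; less 10 min break → 7 h 25 min
Fri: 5:25 AM–3:05 PM = 9 h 40 min; less 60 min break → 8 h 40 min
Sat: 9:39 AM–1:42 PM = 4 h 3 min; less 15 min break → 3 h 48 min
Total: 6 h 3 min + 10 h 18 min + 11 h 53 min + 7 h 25 min + 8 h 40 min + 3 h 48 min = 48 h 7 min.

48.12 hours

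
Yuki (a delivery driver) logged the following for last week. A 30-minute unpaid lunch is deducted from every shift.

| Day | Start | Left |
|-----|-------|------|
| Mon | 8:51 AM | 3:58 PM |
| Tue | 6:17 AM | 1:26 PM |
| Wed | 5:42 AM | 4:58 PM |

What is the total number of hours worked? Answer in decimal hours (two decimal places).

Mon: 8:51 AM–3:58 PM = 7 h 7 min; less 30 min break → 6 h 37 min
Tue: 6:17 AM–1:26 PM = 7 h 9 min; less 30 min break → 6 h 39 min
Wed: 5:42 AM–4:58 PM = 11 h 16 min; less 30 min break → 10 h 46 min
Total: 6 h 37 min + 6 h 39 min + 10 h 46 min = 24 h 2 min.

24.03 hours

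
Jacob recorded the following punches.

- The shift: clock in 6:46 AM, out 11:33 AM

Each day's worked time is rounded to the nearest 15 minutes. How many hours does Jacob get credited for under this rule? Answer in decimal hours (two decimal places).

The shift: 6:46 AM–11:33 AM = 4 h 47 min → rounds to 4 h 45 min

4.75 hours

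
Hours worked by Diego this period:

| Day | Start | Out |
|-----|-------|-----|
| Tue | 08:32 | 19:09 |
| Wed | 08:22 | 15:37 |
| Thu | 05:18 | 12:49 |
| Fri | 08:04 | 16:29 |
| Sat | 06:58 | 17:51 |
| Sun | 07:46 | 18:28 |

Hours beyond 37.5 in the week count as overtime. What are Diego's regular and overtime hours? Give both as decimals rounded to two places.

Tue: 08:32–19:09 = 10 h 37 min
Wed: 08:22–15:37 = 7 h 15 min
Thu: 05:18–12:49 = 7 h 31 min
Fri: 08:04–16:29 = 8 h 25 min
Sat: 06:58–17:51 = 10 h 53 min
Sun: 07:46–18:28 = 10 h 42 min
Total worked: 55 h 23 min = 55.38 h.
Threshold 37.5 h → overtime 17 h 53 min, regular 37 h 30 min.

Regular 37.50 hours, overtime 17.88 hours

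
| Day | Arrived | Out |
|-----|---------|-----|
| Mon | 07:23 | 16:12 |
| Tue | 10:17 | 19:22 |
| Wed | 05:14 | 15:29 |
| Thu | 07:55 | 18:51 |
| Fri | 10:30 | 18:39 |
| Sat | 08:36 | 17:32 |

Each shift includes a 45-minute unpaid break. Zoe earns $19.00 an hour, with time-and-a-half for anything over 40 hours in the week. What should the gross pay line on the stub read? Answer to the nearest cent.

Mon: 07:23–16:12 = 8 h 49 min; less 45 min break → 8 h 4 min
Tue: 10:17–19:22 = 9 h 5 min; less 45 min break → 8 h 20 min
Wed: 05:14–15:29 = 10 h 15 min; less 45 min break → 9 h 30 min
Thu: 07:55–18:51 = 10 h 56 min; less 45 min break → 10 h 11 min
Fri: 10:30–18:39 = 8 h 9 min; less 45 min break → 7 h 24 min
Sat: 08:36–17:32 = 8 h 56 min; less 45 min break → 8 h 11 min
Total worked: 51 h 40 min = 3100 min.
Regular 40 h 0 min = 2400 min at $19.00/h; overtime 11 h 40 min = 700 min at $28.50/h.
Pay = (2400 × $19.00 + 700 × $28.50) ÷ 60 = $1092.50.

$1092.50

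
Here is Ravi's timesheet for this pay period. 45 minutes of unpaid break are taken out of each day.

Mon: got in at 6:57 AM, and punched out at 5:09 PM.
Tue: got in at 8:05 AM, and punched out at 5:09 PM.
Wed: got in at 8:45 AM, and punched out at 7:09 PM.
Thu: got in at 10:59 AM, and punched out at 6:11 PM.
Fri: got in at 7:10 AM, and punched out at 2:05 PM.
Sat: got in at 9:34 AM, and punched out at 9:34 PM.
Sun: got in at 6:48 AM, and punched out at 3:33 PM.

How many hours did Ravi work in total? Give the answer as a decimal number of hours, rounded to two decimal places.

59.28 hours

Mon: 6:57 AM–5:09 PM = 10 h 12 min; less 45 min break → 9 h 27 min
Tue: 8:05 AM–5:09 PM = 9 h 4 min; less 45 min break → 8 h 19 min
Wed: 8:45 AM–7:09 PM = 10 h 24 min; less 45 min break → 9 h 39 min
Thu: 10:59 AM–6:11 PM = 7 h 12 min; less 45 min break → 6 h 27 min
Fri: 7:10 AM–2:05 PM = 6 h 55 min; less 45 min break → 6 h 10 min
Sat: 9:34 AM–9:34 PM = 12 h 0 min; less 45 min break → 11 h 15 min
Sun: 6:48 AM–3:33 PM = 8 h 45 min; less 45 min break → 8 h 0 min
Total: 9 h 27 min + 8 h 19 min + 9 h 39 min + 6 h 27 min + 6 h 10 min + 11 h 15 min + 8 h 0 min = 59 h 17 min.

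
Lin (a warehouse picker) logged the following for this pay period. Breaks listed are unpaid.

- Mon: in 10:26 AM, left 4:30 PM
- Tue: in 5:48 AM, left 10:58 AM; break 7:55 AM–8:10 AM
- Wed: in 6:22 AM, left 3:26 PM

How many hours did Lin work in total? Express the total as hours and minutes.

Mon: 10:26 AM–4:30 PM = 6 h 4 min
Tue: 5:48 AM–10:58 AM = 5 h 10 min; less 15 min break → 4 h 55 min
Wed: 6:22 AM–3:26 PM = 9 h 4 min
Total: 6 h 4 min + 4 h 55 min + 9 h 4 min = 20 h 3 min.

20 h 3 min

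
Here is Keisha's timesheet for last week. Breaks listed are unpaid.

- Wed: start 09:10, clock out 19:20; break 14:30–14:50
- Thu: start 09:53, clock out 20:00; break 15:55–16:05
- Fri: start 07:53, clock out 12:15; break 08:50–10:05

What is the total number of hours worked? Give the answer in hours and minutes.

Wed: 09:10–19:20 = 10 h 10 min; less 20 min break → 9 h 50 min
Thu: 09:53–20:00 = 10 h 7 min; less 10 min break → 9 h 57 min
Fri: 07:53–12:15 = 4 h 22 min; less 75 min break → 3 h 7 min
Total: 9 h 50 min + 9 h 57 min + 3 h 7 min = 22 h 54 min.

22 h 54 min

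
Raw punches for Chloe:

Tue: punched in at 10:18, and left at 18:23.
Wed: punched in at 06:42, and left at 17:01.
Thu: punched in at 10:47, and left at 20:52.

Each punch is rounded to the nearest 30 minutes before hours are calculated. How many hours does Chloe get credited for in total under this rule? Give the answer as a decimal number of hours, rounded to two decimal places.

28.50 hours

Tue: in 10:18→10:30, out 18:23→18:30; 8 h 0 min
Wed: in 06:42→06:30, out 17:01→17:00; 10 h 30 min
Thu: in 10:47→11:00, out 20:52→21:00; 10 h 0 min
Total credited: 28 h 30 min.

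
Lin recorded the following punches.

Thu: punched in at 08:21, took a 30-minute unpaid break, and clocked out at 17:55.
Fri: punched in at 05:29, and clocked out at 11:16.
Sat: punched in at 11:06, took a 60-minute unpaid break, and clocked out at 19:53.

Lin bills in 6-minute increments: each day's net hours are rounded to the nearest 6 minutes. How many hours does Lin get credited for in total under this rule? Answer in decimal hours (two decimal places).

22.70 hours

Thu: 08:21–17:55 = 9 h 34 min − 30 min = 9 h 4 min → rounds to 9 h 6 min
Fri: 05:29–11:16 = 5 h 47 min → rounds to 5 h 48 min
Sat: 11:06–19:53 = 8 h 47 min − 60 min = 7 h 47 min → rounds to 7 h 48 min
Total credited: 22 h 42 min.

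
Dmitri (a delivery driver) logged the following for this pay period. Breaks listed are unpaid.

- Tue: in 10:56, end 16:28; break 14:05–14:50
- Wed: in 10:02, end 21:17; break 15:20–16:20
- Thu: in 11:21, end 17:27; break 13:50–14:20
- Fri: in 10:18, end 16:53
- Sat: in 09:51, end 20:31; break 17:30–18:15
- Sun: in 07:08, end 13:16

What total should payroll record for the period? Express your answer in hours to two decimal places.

43.27 hours

Tue: 10:56–16:28 = 5 h 32 min; less 45 min break → 4 h 47 min
Wed: 10:02–21:17 = 11 h 15 min; less 60 min break → 10 h 15 min
Thu: 11:21–17:27 = 6 h 6 min; less 30 min break → 5 h 36 min
Fri: 10:18–16:53 = 6 h 35 min
Sat: 09:51–20:31 = 10 h 40 min; less 45 min break → 9 h 55 min
Sun: 07:08–13:16 = 6 h 8 min
Total: 4 h 47 min + 10 h 15 min + 5 h 36 min + 6 h 35 min + 9 h 55 min + 6 h 8 min = 43 h 16 min.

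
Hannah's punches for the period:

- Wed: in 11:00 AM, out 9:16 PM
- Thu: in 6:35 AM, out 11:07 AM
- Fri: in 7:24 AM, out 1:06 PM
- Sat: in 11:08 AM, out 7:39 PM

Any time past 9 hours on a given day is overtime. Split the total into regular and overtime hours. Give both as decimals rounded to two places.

Regular 27.75 hours, overtime 1.27 hours

Wed: 11:00 AM–9:16 PM = 10 h 16 min
Thu: 6:35 AM–11:07 AM = 4 h 32 min
Fri: 7:24 AM–1:06 PM = 5 h 42 min
Sat: 11:08 AM–7:39 PM = 8 h 31 min
Wed reg 9 h 0 min / OT 1 h 16 min; Thu reg 4 h 32 min / OT 0 h 0 min; Fri reg 5 h 42 min / OT 0 h 0 min; Sat reg 8 h 31 min / OT 0 h 0 min.
Totals: regular 27 h 45 min, overtime 1 h 16 min.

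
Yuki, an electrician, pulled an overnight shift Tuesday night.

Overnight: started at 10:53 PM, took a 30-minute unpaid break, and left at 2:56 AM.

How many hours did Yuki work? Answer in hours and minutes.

Overnight: 10:53 PM → midnight = 1 h 7 min; midnight → 2:56 AM = 2 h 56 min; span 4 h 3 min; less 30 min break → 3 h 33 min

3 h 33 min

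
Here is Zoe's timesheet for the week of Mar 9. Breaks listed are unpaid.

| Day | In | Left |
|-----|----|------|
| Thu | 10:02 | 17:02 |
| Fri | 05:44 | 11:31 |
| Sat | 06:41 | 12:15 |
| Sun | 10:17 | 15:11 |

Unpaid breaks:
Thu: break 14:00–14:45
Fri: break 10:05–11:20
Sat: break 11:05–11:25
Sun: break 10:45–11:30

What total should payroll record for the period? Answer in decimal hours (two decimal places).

20.17 hours

Thu: 10:02–17:02 = 7 h 0 min; less 45 min break → 6 h 15 min
Fri: 05:44–11:31 = 5 h 47 min; less 75 min break → 4 h 32 min
Sat: 06:41–12:15 = 5 h 34 min; less 20 min break → 5 h 14 min
Sun: 10:17–15:11 = 4 h 54 min; less 45 min break → 4 h 9 min
Total: 6 h 15 min + 4 h 32 min + 5 h 14 min + 4 h 9 min = 20 h 10 min.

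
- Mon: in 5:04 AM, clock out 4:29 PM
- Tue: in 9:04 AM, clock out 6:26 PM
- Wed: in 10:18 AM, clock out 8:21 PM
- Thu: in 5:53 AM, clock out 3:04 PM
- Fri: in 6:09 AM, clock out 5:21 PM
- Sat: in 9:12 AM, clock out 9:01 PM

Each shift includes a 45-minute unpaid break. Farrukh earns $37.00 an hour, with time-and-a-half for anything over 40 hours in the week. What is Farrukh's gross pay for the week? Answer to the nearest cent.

$2508.60

Mon: 5:04 AM–4:29 PM = 11 h 25 min; less 45 min break → 10 h 40 min
Tue: 9:04 AM–6:26 PM = 9 h 22 min; less 45 min break → 8 h 37 min
Wed: 10:18 AM–8:21 PM = 10 h 3 min; less 45 min break → 9 h 18 min
Thu: 5:53 AM–3:04 PM = 9 h 11 min; less 45 min break → 8 h 26 min
Fri: 6:09 AM–5:21 PM = 11 h 12 min; less 45 min break → 10 h 27 min
Sat: 9:12 AM–9:01 PM = 11 h 49 min; less 45 min break → 11 h 4 min
Total worked: 58 h 32 min = 3512 min.
Regular 40 h 0 min = 2400 min at $37.00/h; overtime 18 h 32 min = 1112 min at $55.50/h.
Pay = (2400 × $37.00 + 1112 × $55.50) ÷ 60 = $2508.60.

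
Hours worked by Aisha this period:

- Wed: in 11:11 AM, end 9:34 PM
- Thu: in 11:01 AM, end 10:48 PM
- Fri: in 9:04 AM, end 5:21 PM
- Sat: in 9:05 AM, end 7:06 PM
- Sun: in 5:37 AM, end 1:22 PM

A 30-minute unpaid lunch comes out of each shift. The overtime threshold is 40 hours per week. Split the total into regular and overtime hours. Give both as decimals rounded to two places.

Regular 40.00 hours, overtime 5.72 hours

Wed: 11:11 AM–9:34 PM = 10 h 23 min; less 30 min break → 9 h 53 min
Thu: 11:01 AM–10:48 PM = 11 h 47 min; less 30 min break → 11 h 17 min
Fri: 9:04 AM–5:21 PM = 8 h 17 min; less 30 min break → 7 h 47 min
Sat: 9:05 AM–7:06 PM = 10 h 1 min; less 30 min break → 9 h 31 min
Sun: 5:37 AM–1:22 PM = 7 h 45 min; less 30 min break → 7 h 15 min
Total worked: 45 h 43 min = 45.72 h.
Threshold 40 h → overtime 5 h 43 min, regular 40 h 0 min.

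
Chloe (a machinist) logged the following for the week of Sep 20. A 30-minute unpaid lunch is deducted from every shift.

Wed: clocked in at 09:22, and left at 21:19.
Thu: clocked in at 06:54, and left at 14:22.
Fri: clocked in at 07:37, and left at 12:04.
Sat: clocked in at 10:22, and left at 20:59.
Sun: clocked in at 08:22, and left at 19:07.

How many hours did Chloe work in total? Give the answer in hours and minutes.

42 h 44 min

Wed: 09:22–21:19 = 11 h 57 min; less 30 min break → 11 h 27 min
Thu: 06:54–14:22 = 7 h 28 min; less 30 min break → 6 h 58 min
Fri: 07:37–12:04 = 4 h 27 min; less 30 min break → 3 h 57 min
Sat: 10:22–20:59 = 10 h 37 min; less 30 min break → 10 h 7 min
Sun: 08:22–19:07 = 10 h 45 min; less 30 min break → 10 h 15 min
Total: 11 h 27 min + 6 h 58 min + 3 h 57 min + 10 h 7 min + 10 h 15 min = 42 h 44 min.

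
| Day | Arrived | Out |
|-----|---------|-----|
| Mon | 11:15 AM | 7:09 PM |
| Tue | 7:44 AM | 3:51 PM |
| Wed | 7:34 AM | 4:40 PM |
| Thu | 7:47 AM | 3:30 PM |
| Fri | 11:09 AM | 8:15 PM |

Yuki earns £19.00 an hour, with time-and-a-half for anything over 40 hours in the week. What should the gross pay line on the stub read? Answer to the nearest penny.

£815.10

Mon: 11:15 AM–7:09 PM = 7 h 54 min
Tue: 7:44 AM–3:51 PM = 8 h 7 min
Wed: 7:34 AM–4:40 PM = 9 h 6 min
Thu: 7:47 AM–3:30 PM = 7 h 43 min
Fri: 11:09 AM–8:15 PM = 9 h 6 min
Total worked: 41 h 56 min = 2516 min.
Regular 40 h 0 min = 2400 min at £19.00/h; overtime 1 h 56 min = 116 min at £28.50/h.
Pay = (2400 × £19.00 + 116 × £28.50) ÷ 60 = £815.10.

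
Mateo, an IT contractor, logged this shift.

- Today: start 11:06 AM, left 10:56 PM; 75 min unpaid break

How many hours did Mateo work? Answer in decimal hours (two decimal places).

10.58 hours

Today: 11:06 AM–10:56 PM = 11 h 50 min; less 75 min break → 10 h 35 min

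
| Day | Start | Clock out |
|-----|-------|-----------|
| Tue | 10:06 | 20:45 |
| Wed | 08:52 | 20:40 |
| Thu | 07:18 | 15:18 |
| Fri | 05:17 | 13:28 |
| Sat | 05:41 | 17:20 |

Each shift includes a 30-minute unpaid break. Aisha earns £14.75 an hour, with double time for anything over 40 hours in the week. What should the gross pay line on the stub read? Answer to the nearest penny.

£819.61

Tue: 10:06–20:45 = 10 h 39 min; less 30 min break → 10 h 9 min
Wed: 08:52–20:40 = 11 h 48 min; less 30 min break → 11 h 18 min
Thu: 07:18–15:18 = 8 h 0 min; less 30 min break → 7 h 30 min
Fri: 05:17–13:28 = 8 h 11 min; less 30 min break → 7 h 41 min
Sat: 05:41–17:20 = 11 h 39 min; less 30 min break → 11 h 9 min
Total worked: 47 h 47 min = 2867 min.
Regular 40 h 0 min = 2400 min at £14.75/h; overtime 7 h 47 min = 467 min at £29.50/h.
Pay = (2400 × £14.75 + 467 × £29.50) ÷ 60 = £819.61.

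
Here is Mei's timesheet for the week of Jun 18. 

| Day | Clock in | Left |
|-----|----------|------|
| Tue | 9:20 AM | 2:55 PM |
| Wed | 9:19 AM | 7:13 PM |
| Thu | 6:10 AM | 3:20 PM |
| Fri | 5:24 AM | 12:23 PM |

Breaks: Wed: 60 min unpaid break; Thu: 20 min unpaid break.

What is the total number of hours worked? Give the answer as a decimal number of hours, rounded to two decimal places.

Tue: 9:20 AM–2:55 PM = 5 h 35 min
Wed: 9:19 AM–7:13 PM = 9 h 54 min; less 60 min break → 8 h 54 min
Thu: 6:10 AM–3:20 PM = 9 h 10 min; less 20 min break → 8 h 50 min
Fri: 5:24 AM–12:23 PM = 6 h 59 min
Total: 5 h 35 min + 8 h 54 min + 8 h 50 min + 6 h 59 min = 30 h 18 min.

30.30 hours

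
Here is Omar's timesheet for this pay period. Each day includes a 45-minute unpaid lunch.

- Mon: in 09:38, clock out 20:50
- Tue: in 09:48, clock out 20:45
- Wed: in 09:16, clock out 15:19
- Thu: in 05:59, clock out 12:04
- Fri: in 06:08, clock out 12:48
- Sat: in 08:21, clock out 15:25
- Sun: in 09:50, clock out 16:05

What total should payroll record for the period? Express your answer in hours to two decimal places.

Mon: 09:38–20:50 = 11 h 12 min; less 45 min break → 10 h 27 min
Tue: 09:48–20:45 = 10 h 57 min; less 45 min break → 10 h 12 min
Wed: 09:16–15:19 = 6 h 3 min; less 45 min break → 5 h 18 min
Thu: 05:59–12:04 = 6 h 5 min; less 45 min break → 5 h 20 min
Fri: 06:08–12:48 = 6 h 40 min; less 45 min break → 5 h 55 min
Sat: 08:21–15:25 = 7 h 4 min; less 45 min break → 6 h 19 min
Sun: 09:50–16:05 = 6 h 15 min; less 45 min break → 5 h 30 min
Total: 10 h 27 min + 10 h 12 min + 5 h 18 min + 5 h 20 min + 5 h 55 min + 6 h 19 min + 5 h 30 min = 49 h 1 min.

49.02 hours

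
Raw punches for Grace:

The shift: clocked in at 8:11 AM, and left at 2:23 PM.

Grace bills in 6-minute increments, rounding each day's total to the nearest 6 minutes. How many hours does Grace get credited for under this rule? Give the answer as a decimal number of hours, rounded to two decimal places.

6.20 hours

The shift: 8:11 AM–2:23 PM = 6 h 12 min → rounds to 6 h 12 min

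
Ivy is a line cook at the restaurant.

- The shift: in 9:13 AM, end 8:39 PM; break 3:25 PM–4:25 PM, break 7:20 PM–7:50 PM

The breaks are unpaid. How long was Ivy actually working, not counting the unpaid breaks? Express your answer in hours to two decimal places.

9.93 hours

The shift: 9:13 AM–8:39 PM = 11 h 26 min; less 90 min break → 9 h 56 min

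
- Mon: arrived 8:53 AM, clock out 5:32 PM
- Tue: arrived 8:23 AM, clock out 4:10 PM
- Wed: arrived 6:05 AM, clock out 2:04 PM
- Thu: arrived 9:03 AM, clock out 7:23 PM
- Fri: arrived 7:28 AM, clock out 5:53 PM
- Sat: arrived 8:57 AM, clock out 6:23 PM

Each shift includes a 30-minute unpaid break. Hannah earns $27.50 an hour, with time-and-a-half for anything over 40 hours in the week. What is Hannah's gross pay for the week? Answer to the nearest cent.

$1578.50

Mon: 8:53 AM–5:32 PM = 8 h 39 min; less 30 min break → 8 h 9 min
Tue: 8:23 AM–4:10 PM = 7 h 47 min; less 30 min break → 7 h 17 min
Wed: 6:05 AM–2:04 PM = 7 h 59 min; less 30 min break → 7 h 29 min
Thu: 9:03 AM–7:23 PM = 10 h 20 min; less 30 min break → 9 h 50 min
Fri: 7:28 AM–5:53 PM = 10 h 25 min; less 30 min break → 9 h 55 min
Sat: 8:57 AM–6:23 PM = 9 h 26 min; less 30 min break → 8 h 56 min
Total worked: 51 h 36 min = 3096 min.
Regular 40 h 0 min = 2400 min at $27.50/h; overtime 11 h 36 min = 696 min at $41.25/h.
Pay = (2400 × $27.50 + 696 × $41.25) ÷ 60 = $1578.50.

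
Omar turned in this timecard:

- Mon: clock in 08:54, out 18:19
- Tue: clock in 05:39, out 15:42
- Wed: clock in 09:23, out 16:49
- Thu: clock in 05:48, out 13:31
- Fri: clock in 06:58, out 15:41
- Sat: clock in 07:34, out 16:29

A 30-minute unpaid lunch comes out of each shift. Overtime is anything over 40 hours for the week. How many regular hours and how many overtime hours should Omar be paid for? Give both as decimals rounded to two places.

Mon: 08:54–18:19 = 9 h 25 min; less 30 min break → 8 h 55 min
Tue: 05:39–15:42 = 10 h 3 min; less 30 min break → 9 h 33 min
Wed: 09:23–16:49 = 7 h 26 min; less 30 min break → 6 h 56 min
Thu: 05:48–13:31 = 7 h 43 min; less 30 min break → 7 h 13 min
Fri: 06:58–15:41 = 8 h 43 min; less 30 min break → 8 h 13 min
Sat: 07:34–16:29 = 8 h 55 min; less 30 min break → 8 h 25 min
Total worked: 49 h 15 min = 49.25 h.
Threshold 40 h → overtime 9 h 15 min, regular 40 h 0 min.

Regular 40.00 hours, overtime 9.25 hours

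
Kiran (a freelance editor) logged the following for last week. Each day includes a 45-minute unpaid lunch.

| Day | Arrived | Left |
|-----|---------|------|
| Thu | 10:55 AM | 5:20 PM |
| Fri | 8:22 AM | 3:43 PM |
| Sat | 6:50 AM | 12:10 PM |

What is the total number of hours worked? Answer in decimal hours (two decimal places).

16.85 hours

Thu: 10:55 AM–5:20 PM = 6 h 25 min; less 45 min break → 5 h 40 min
Fri: 8:22 AM–3:43 PM = 7 h 21 min; less 45 min break → 6 h 36 min
Sat: 6:50 AM–12:10 PM = 5 h 20 min; less 45 min break → 4 h 35 min
Total: 5 h 40 min + 6 h 36 min + 4 h 35 min = 16 h 51 min.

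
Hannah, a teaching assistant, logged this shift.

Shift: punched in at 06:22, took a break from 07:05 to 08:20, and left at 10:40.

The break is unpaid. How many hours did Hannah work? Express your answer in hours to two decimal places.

3.05 hours

Shift: 06:22–10:40 = 4 h 18 min; less 75 min break → 3 h 3 min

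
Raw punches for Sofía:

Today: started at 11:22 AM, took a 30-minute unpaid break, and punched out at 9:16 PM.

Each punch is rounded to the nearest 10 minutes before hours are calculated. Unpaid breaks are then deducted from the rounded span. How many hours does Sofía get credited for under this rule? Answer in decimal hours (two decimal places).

Today: in 11:22 AM→11:20 AM, out 9:16 PM→9:20 PM; 10 h 0 min − 30 min = 9 h 30 min

9.50 hours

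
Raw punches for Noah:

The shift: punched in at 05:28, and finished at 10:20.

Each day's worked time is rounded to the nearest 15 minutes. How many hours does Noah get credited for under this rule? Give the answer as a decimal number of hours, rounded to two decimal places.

The shift: 05:28–10:20 = 4 h 52 min → rounds to 4 h 45 min

4.75 hours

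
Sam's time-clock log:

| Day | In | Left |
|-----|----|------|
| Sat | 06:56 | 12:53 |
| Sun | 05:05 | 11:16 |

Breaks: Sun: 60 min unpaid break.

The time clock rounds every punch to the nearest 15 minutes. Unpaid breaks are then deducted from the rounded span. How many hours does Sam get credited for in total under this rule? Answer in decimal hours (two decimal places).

11.25 hours

Sat: in 06:56→07:00, out 12:53→13:00; 6 h 0 min
Sun: in 05:05→05:00, out 11:16→11:15; 6 h 15 min − 60 min = 5 h 15 min
Total credited: 11 h 15 min.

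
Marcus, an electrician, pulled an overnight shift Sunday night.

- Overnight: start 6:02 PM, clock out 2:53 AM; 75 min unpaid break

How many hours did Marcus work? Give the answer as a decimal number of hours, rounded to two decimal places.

7.60 hours

Overnight: 6:02 PM → midnight = 5 h 58 min; midnight → 2:53 AM = 2 h 53 min; span 8 h 51 min; less 75 min break → 7 h 36 min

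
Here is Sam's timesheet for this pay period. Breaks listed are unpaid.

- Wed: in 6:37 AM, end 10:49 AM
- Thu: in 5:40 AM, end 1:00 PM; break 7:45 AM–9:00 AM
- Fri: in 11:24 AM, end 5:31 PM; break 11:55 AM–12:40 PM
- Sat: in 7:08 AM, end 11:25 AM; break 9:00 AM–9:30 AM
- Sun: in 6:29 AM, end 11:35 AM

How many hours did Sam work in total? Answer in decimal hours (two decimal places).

Wed: 6:37 AM–10:49 AM = 4 h 12 min
Thu: 5:40 AM–1:00 PM = 7 h 20 min; less 75 min break → 6 h 5 min
Fri: 11:24 AM–5:31 PM = 6 h 7 min; less 45 min break → 5 h 22 min
Sat: 7:08 AM–11:25 AM = 4 h 17 min; less 30 min break → 3 h 47 min
Sun: 6:29 AM–11:35 AM = 5 h 6 min
Total: 4 h 12 min + 6 h 5 min + 5 h 22 min + 3 h 47 min + 5 h 6 min = 24 h 32 min.

24.53 hours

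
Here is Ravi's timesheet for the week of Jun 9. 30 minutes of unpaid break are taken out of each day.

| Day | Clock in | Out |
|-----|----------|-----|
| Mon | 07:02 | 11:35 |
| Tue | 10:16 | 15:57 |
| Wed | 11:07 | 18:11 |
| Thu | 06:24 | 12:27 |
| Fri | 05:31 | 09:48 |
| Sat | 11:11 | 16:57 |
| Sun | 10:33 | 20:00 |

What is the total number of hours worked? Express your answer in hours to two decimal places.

39.35 hours

Mon: 07:02–11:35 = 4 h 33 min; less 30 min break → 4 h 3 min
Tue: 10:16–15:57 = 5 h 41 min; less 30 min break → 5 h 11 min
Wed: 11:07–18:11 = 7 h 4 min; less 30 min break → 6 h 34 min
Thu: 06:24–12:27 = 6 h 3 min; less 30 min break → 5 h 33 min
Fri: 05:31–09:48 = 4 h 17 min; less 30 min break → 3 h 47 min
Sat: 11:11–16:57 = 5 h 46 min; less 30 min break → 5 h 16 min
Sun: 10:33–20:00 = 9 h 27 min; less 30 min break → 8 h 57 min
Total: 4 h 3 min + 5 h 11 min + 6 h 34 min + 5 h 33 min + 3 h 47 min + 5 h 16 min + 8 h 57 min = 39 h 21 min.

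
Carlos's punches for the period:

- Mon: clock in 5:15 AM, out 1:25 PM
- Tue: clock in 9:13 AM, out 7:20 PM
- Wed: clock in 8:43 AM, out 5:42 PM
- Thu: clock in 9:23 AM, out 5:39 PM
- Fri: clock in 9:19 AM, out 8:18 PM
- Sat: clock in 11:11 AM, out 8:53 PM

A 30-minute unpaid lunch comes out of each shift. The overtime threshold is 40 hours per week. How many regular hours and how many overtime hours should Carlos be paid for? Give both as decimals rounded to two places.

Mon: 5:15 AM–1:25 PM = 8 h 10 min; less 30 min break → 7 h 40 min
Tue: 9:13 AM–7:20 PM = 10 h 7 min; less 30 min break → 9 h 37 min
Wed: 8:43 AM–5:42 PM = 8 h 59 min; less 30 min break → 8 h 29 min
Thu: 9:23 AM–5:39 PM = 8 h 16 min; less 30 min break → 7 h 46 min
Fri: 9:19 AM–8:18 PM = 10 h 59 min; less 30 min break → 10 h 29 min
Sat: 11:11 AM–8:53 PM = 9 h 42 min; less 30 min break → 9 h 12 min
Total worked: 53 h 13 min = 53.22 h.
Threshold 40 h → overtime 13 h 13 min, regular 40 h 0 min.

Regular 40.00 hours, overtime 13.22 hours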